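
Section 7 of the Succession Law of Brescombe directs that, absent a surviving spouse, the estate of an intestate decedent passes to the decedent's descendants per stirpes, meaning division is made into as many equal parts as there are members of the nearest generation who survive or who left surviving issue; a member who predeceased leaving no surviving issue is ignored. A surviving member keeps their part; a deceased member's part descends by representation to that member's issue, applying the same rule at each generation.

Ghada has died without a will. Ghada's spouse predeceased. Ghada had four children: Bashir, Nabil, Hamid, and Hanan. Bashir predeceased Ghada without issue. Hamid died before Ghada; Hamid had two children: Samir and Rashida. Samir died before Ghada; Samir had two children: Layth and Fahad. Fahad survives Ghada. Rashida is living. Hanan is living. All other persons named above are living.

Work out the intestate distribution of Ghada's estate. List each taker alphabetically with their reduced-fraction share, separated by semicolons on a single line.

There is no surviving spouse, so the entire estate passes to Ghada's descendants per stirpes.
Bashir left no surviving issue, so that branch lapses and is disregarded.
The estate is divided into 3 equal shares of 1/3 among Nabil, Hamid, Hanan.
Nabil is living and takes 1/3.
Hamid predeceased; the 1/3 allotted to Hamid's branch passes to Hamid's issue by representation.
The 1/3 is divided into 2 equal shares of 1/6 among Samir, Rashida.
Samir predeceased; the 1/6 allotted to Samir's branch passes to Samir's issue by representation.
The 1/6 is divided into 2 equal shares of 1/12 among Layth, Fahad.
Layth is living and takes 1/12.
Fahad is living and takes 1/12.
Rashida is living and takes 1/6.
Hanan is living and takes 1/3.

Fahad 1/12; Hanan 1/3; Layth 1/12; Nabil 1/3; Rashida 1/6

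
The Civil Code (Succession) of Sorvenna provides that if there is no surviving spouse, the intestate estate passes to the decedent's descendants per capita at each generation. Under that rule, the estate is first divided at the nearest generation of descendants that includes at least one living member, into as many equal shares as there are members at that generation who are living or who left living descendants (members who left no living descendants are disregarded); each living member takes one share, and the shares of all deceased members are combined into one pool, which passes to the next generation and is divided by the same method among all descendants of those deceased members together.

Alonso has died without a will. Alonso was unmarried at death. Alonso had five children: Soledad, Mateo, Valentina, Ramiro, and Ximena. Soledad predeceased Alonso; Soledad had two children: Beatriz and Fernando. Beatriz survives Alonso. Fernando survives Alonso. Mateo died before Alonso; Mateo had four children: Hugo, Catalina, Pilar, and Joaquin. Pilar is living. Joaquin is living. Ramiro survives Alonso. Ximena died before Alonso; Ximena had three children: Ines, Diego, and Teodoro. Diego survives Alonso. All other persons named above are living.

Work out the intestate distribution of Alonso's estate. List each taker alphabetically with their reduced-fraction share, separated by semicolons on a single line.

Beatriz 1/15; Catalina 1/15; Diego 1/15; Fernando 1/15; Hugo 1/15; Ines 1/15; Joaquin 1/15; Pilar 1/15; Ramiro 1/5; Teodoro 1/15; Valentina 1/5

There is no surviving spouse, so the entire estate passes to Alonso's descendants per capita at each generation.
At generation 1 (Soledad, Mateo, Valentina, Ramiro, Ximena) there are 5 shares of (1)/5 = 1/5 each.
Living: Valentina and Ramiro — each takes 1/5.
Deceased: Soledad, Mateo, and Ximena. Their combined 3/5 is pooled and carried to generation 2.
At generation 2 (Beatriz, Fernando, Hugo, Catalina, Pilar, Joaquin, Ines, Diego, Teodoro) there are 9 shares of (3/5)/9 = 1/15 each.
Living: Beatriz, Fernando, Hugo, Catalina, Pilar, Joaquin, Ines, Diego, and Teodoro — each takes 1/15.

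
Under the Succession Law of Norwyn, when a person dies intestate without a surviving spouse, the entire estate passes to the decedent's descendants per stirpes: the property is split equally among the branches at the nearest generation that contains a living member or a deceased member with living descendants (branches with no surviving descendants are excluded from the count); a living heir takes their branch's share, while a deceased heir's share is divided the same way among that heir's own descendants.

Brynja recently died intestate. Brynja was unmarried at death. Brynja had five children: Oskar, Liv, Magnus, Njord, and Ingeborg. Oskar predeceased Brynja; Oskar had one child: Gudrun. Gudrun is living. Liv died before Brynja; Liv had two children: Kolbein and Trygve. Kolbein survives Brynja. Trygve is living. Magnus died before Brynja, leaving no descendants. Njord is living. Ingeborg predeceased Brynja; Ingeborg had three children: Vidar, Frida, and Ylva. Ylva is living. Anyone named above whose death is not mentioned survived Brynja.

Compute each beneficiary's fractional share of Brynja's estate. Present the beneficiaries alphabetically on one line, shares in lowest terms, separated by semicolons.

Frida 1/12; Gudrun 1/4; Kolbein 1/8; Njord 1/4; Trygve 1/8; Vidar 1/12; Ylva 1/12

There is no surviving spouse, so the entire estate passes to Brynja's descendants per stirpes.
Magnus left no surviving issue, so that branch lapses and is disregarded.
The estate is divided into 4 equal shares of 1/4 among Oskar, Liv, Njord, Ingeborg.
Oskar predeceased; the 1/4 allotted to Oskar's branch passes to Oskar's issue by representation.
Gudrun is the sole taker at this level and receives the full 1/4.
Liv predeceased; the 1/4 allotted to Liv's branch passes to Liv's issue by representation.
The 1/4 is divided into 2 equal shares of 1/8 among Kolbein, Trygve.
Kolbein is living and takes 1/8.
Trygve is living and takes 1/8.
Njord is living and takes 1/4.
Ingeborg predeceased; the 1/4 allotted to Ingeborg's branch passes to Ingeborg's issue by representation.
The 1/4 is divided into 3 equal shares of 1/12 among Vidar, Frida, Ylva.
Vidar is living and takes 1/12.
Frida is living and takes 1/12.
Ylva is living and takes 1/12.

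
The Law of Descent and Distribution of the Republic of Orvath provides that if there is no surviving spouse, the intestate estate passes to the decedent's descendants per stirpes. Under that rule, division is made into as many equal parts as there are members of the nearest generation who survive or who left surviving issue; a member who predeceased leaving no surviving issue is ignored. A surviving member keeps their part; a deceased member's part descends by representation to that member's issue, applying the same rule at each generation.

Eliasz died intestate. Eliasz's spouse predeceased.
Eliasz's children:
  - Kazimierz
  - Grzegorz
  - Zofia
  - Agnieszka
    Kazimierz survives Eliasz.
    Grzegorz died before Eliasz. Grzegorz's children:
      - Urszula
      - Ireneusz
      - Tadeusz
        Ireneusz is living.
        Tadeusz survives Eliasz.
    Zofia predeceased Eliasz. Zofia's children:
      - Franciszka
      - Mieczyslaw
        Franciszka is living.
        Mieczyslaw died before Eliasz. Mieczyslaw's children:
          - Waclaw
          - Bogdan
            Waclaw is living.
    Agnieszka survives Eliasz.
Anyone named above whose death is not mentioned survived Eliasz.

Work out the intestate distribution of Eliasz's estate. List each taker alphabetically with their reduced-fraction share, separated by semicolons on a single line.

There is no surviving spouse, so the entire estate passes to Eliasz's descendants per stirpes.
The estate is divided into 4 equal shares of 1/4 among Kazimierz, Grzegorz, Zofia, Agnieszka.
Kazimierz is living and takes 1/4.
Grzegorz predeceased; the 1/4 allotted to Grzegorz's branch passes to Grzegorz's issue by representation.
The 1/4 is divided into 3 equal shares of 1/12 among Urszula, Ireneusz, Tadeusz.
Urszula is living and takes 1/12.
Ireneusz is living and takes 1/12.
Tadeusz is living and takes 1/12.
Zofia predeceased; the 1/4 allotted to Zofia's branch passes to Zofia's issue by representation.
The 1/4 is divided into 2 equal shares of 1/8 among Franciszka, Mieczyslaw.
Franciszka is living and takes 1/8.
Mieczyslaw predeceased; the 1/8 allotted to Mieczyslaw's branch passes to Mieczyslaw's issue by representation.
The 1/8 is divided into 2 equal shares of 1/16 among Waclaw, Bogdan.
Waclaw is living and takes 1/16.
Bogdan is living and takes 1/16.
Agnieszka is living and takes 1/4.

Agnieszka 1/4; Bogdan 1/16; Franciszka 1/8; Ireneusz 1/12; Kazimierz 1/4; Tadeusz 1/12; Urszula 1/12; Waclaw 1/16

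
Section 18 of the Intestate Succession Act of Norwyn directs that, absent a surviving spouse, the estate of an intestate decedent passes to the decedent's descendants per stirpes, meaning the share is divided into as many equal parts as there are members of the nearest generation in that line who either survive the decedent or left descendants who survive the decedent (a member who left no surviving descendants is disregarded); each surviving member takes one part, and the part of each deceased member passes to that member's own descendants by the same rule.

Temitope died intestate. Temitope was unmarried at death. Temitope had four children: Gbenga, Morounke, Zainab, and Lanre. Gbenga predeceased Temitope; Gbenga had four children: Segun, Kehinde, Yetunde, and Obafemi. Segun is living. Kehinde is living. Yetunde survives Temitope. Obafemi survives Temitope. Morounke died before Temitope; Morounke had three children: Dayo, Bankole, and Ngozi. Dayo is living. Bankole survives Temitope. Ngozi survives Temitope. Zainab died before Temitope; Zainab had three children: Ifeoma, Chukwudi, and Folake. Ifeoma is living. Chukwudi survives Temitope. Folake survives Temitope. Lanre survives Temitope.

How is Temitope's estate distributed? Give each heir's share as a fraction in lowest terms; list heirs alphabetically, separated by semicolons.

Bankole 1/12; Chukwudi 1/12; Dayo 1/12; Folake 1/12; Ifeoma 1/12; Kehinde 1/16; Lanre 1/4; Ngozi 1/12; Obafemi 1/16; Segun 1/16; Yetunde 1/16

There is no surviving spouse, so the entire estate passes to Temitope's descendants per stirpes.
The estate is divided into 4 equal shares of 1/4 among Gbenga, Morounke, Zainab, Lanre.
Gbenga predeceased; the 1/4 allotted to Gbenga's branch passes to Gbenga's issue by representation.
The 1/4 is divided into 4 equal shares of 1/16 among Segun, Kehinde, Yetunde, Obafemi.
Segun is living and takes 1/16.
Kehinde is living and takes 1/16.
Yetunde is living and takes 1/16.
Obafemi is living and takes 1/16.
Morounke predeceased; the 1/4 allotted to Morounke's branch passes to Morounke's issue by representation.
The 1/4 is divided into 3 equal shares of 1/12 among Dayo, Bankole, Ngozi.
Dayo is living and takes 1/12.
Bankole is living and takes 1/12.
Ngozi is living and takes 1/12.
Zainab predeceased; the 1/4 allotted to Zainab's branch passes to Zainab's issue by representation.
The 1/4 is divided into 3 equal shares of 1/12 among Ifeoma, Chukwudi, Folake.
Ifeoma is living and takes 1/12.
Chukwudi is living and takes 1/12.
Folake is living and takes 1/12.
Lanre is living and takes 1/4.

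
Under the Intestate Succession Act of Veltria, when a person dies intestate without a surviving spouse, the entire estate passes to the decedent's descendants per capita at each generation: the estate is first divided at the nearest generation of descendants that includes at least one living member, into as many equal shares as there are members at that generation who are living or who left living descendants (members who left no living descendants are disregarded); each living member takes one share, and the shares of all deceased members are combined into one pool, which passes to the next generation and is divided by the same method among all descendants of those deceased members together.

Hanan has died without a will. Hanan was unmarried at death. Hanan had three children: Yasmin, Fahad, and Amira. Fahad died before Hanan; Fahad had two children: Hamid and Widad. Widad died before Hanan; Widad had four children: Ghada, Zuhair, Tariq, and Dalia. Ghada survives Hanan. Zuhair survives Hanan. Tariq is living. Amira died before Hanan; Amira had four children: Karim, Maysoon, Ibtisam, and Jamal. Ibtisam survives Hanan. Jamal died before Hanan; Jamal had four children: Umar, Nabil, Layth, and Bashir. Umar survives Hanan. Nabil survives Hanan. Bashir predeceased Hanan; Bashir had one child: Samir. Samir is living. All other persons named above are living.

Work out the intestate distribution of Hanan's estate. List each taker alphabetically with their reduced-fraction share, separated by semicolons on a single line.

Dalia 1/36; Ghada 1/36; Hamid 1/9; Ibtisam 1/9; Karim 1/9; Layth 1/36; Maysoon 1/9; Nabil 1/36; Samir 1/36; Tariq 1/36; Umar 1/36; Yasmin 1/3; Zuhair 1/36

There is no surviving spouse, so the entire estate passes to Hanan's descendants per capita at each generation.
At generation 1 (Yasmin, Fahad, Amira) there are 3 shares of (1)/3 = 1/3 each.
Living: Yasmin — each takes 1/3.
Deceased: Fahad and Amira. Their combined 2/3 is pooled and carried to generation 2.
At generation 2 (Hamid, Widad, Karim, Maysoon, Ibtisam, Jamal) there are 6 shares of (2/3)/6 = 1/9 each.
Living: Hamid, Karim, Maysoon, and Ibtisam — each takes 1/9.
Deceased: Widad and Jamal. Their combined 2/9 is pooled and carried to generation 3.
At generation 3 (Ghada, Zuhair, Tariq, Dalia, Umar, Nabil, Layth, Bashir) there are 8 shares of (2/9)/8 = 1/36 each.
Living: Ghada, Zuhair, Tariq, Dalia, Umar, Nabil, and Layth — each takes 1/36.
Deceased: Bashir. That 1/36 share is carried to generation 4.
At generation 4 (Samir) there are 1 shares of (1/36)/1 = 1/36 each.
Living: Samir — each takes 1/36.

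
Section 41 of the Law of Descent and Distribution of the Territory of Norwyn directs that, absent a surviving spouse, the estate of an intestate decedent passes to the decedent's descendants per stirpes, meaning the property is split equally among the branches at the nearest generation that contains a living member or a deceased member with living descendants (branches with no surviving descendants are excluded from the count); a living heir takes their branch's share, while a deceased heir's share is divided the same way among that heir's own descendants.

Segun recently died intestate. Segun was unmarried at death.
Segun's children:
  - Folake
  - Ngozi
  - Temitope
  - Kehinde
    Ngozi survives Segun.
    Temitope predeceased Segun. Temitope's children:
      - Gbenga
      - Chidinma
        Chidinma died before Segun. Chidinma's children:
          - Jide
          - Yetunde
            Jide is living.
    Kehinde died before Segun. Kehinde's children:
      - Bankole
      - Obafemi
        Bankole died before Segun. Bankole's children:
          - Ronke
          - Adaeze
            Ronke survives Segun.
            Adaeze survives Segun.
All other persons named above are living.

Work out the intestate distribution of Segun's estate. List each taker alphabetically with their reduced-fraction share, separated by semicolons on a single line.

There is no surviving spouse, so the entire estate passes to Segun's descendants per stirpes.
The estate is divided into 4 equal shares of 1/4 among Folake, Ngozi, Temitope, Kehinde.
Folake is living and takes 1/4.
Ngozi is living and takes 1/4.
Temitope predeceased; the 1/4 allotted to Temitope's branch passes to Temitope's issue by representation.
The 1/4 is divided into 2 equal shares of 1/8 among Gbenga, Chidinma.
Gbenga is living and takes 1/8.
Chidinma predeceased; the 1/8 allotted to Chidinma's branch passes to Chidinma's issue by representation.
The 1/8 is divided into 2 equal shares of 1/16 among Jide, Yetunde.
Jide is living and takes 1/16.
Yetunde is living and takes 1/16.
Kehinde predeceased; the 1/4 allotted to Kehinde's branch passes to Kehinde's issue by representation.
The 1/4 is divided into 2 equal shares of 1/8 among Bankole, Obafemi.
Bankole predeceased; the 1/8 allotted to Bankole's branch passes to Bankole's issue by representation.
The 1/8 is divided into 2 equal shares of 1/16 among Ronke, Adaeze.
Ronke is living and takes 1/16.
Adaeze is living and takes 1/16.
Obafemi is living and takes 1/8.

Adaeze 1/16; Folake 1/4; Gbenga 1/8; Jide 1/16; Ngozi 1/4; Obafemi 1/8; Ronke 1/16; Yetunde 1/16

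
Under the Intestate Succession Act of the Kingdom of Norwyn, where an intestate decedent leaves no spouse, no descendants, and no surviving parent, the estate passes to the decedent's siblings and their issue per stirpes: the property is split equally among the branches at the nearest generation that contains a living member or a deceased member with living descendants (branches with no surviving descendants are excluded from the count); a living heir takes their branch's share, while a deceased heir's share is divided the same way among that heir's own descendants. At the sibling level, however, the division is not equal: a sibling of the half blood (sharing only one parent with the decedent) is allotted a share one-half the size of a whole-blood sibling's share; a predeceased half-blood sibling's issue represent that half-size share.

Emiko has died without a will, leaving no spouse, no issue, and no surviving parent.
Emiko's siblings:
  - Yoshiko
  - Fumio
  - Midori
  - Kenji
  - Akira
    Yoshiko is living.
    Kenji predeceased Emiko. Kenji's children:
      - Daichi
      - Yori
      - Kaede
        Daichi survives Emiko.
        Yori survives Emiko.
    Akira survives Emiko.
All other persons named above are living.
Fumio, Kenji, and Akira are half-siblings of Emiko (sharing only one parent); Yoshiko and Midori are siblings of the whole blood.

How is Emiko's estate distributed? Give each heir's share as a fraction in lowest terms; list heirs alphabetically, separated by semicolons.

No spouse, descendants, or parent survives, so the estate passes to Emiko's siblings per stirpes.
Half-blood siblings count for one-half the weight of whole-blood siblings at the initial division.
Dividing 1 in proportion to weights (total weight 7/2): Yoshiko (weight 1) → 2/7; Fumio (weight 1/2) → 1/7; Midori (weight 1) → 2/7; Kenji (weight 1/2) → 1/7; Akira (weight 1/2) → 1/7.
Yoshiko is living and takes 2/7.
Fumio is living and takes 1/7.
Midori is living and takes 2/7.
Kenji predeceased; the 1/7 allotted to Kenji's branch passes to Kenji's issue by representation.
The 1/7 is divided into 3 equal shares of 1/21 among Daichi, Yori, Kaede.
Daichi is living and takes 1/21.
Yori is living and takes 1/21.
Kaede is living and takes 1/21.
Akira is living and takes 1/7.

Akira 1/7; Daichi 1/21; Fumio 1/7; Kaede 1/21; Midori 2/7; Yori 1/21; Yoshiko 2/7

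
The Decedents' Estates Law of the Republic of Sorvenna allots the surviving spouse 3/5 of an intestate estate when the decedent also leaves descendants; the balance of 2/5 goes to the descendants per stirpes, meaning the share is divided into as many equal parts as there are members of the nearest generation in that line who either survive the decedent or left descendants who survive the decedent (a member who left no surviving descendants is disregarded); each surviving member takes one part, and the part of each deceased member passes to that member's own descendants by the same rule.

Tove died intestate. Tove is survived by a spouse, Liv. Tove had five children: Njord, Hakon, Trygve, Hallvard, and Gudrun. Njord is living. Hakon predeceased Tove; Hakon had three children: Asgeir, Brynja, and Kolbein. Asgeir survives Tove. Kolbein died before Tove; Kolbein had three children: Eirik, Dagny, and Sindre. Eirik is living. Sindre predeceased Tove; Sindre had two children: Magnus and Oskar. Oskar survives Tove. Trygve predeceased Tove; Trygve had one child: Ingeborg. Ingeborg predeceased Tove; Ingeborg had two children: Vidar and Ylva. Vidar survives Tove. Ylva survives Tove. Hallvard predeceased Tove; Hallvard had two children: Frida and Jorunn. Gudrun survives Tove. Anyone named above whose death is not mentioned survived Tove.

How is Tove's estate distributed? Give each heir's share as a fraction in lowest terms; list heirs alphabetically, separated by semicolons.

Liv, as surviving spouse, takes 3/5.
The remaining 2/5 passes to Tove's descendants per stirpes.
The 2/5 is divided into 5 equal shares of 2/25 among Njord, Hakon, Trygve, Hallvard, Gudrun.
Njord is living and takes 2/25.
Hakon predeceased; the 2/25 allotted to Hakon's branch passes to Hakon's issue by representation.
The 2/25 is divided into 3 equal shares of 2/75 among Asgeir, Brynja, Kolbein.
Asgeir is living and takes 2/75.
Brynja is living and takes 2/75.
Kolbein predeceased; the 2/75 allotted to Kolbein's branch passes to Kolbein's issue by representation.
The 2/75 is divided into 3 equal shares of 2/225 among Eirik, Dagny, Sindre.
Eirik is living and takes 2/225.
Dagny is living and takes 2/225.
Sindre predeceased; the 2/225 allotted to Sindre's branch passes to Sindre's issue by representation.
The 2/225 is divided into 2 equal shares of 1/225 among Magnus, Oskar.
Magnus is living and takes 1/225.
Oskar is living and takes 1/225.
Trygve predeceased; the 2/25 allotted to Trygve's branch passes to Trygve's issue by representation.
Ingeborg's line is the sole branch at this level, so the full 2/25 passes to Ingeborg's issue by representation.
The 2/25 is divided into 2 equal shares of 1/25 among Vidar, Ylva.
Vidar is living and takes 1/25.
Ylva is living and takes 1/25.
Hallvard predeceased; the 2/25 allotted to Hallvard's branch passes to Hallvard's issue by representation.
The 2/25 is divided into 2 equal shares of 1/25 among Frida, Jorunn.
Frida is living and takes 1/25.
Jorunn is living and takes 1/25.
Gudrun is living and takes 2/25.

Asgeir 2/75; Brynja 2/75; Dagny 2/225; Eirik 2/225; Frida 1/25; Gudrun 2/25; Jorunn 1/25; Liv 3/5; Magnus 1/225; Njord 2/25; Oskar 1/225; Vidar 1/25; Ylva 1/25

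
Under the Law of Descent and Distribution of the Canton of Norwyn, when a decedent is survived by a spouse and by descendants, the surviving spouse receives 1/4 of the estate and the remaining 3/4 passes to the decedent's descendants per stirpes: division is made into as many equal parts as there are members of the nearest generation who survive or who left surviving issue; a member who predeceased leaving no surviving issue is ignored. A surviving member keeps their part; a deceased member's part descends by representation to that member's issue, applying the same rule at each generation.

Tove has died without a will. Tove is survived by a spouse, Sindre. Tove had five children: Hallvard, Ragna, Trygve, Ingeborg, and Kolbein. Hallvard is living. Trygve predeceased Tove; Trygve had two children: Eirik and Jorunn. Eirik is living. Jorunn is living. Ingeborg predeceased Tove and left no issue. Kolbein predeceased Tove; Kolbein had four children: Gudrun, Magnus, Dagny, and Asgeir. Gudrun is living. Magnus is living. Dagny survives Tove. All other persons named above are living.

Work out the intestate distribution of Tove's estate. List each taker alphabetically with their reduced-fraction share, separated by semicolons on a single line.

Asgeir 3/64; Dagny 3/64; Eirik 3/32; Gudrun 3/64; Hallvard 3/16; Jorunn 3/32; Magnus 3/64; Ragna 3/16; Sindre 1/4

Sindre, as surviving spouse, takes 1/4.
The remaining 3/4 passes to Tove's descendants per stirpes.
Ingeborg left no surviving issue, so that branch lapses and is disregarded.
The 3/4 is divided into 4 equal shares of 3/16 among Hallvard, Ragna, Trygve, Kolbein.
Hallvard is living and takes 3/16.
Ragna is living and takes 3/16.
Trygve predeceased; the 3/16 allotted to Trygve's branch passes to Trygve's issue by representation.
The 3/16 is divided into 2 equal shares of 3/32 among Eirik, Jorunn.
Eirik is living and takes 3/32.
Jorunn is living and takes 3/32.
Kolbein predeceased; the 3/16 allotted to Kolbein's branch passes to Kolbein's issue by representation.
The 3/16 is divided into 4 equal shares of 3/64 among Gudrun, Magnus, Dagny, Asgeir.
Gudrun is living and takes 3/64.
Magnus is living and takes 3/64.
Dagny is living and takes 3/64.
Asgeir is living and takes 3/64.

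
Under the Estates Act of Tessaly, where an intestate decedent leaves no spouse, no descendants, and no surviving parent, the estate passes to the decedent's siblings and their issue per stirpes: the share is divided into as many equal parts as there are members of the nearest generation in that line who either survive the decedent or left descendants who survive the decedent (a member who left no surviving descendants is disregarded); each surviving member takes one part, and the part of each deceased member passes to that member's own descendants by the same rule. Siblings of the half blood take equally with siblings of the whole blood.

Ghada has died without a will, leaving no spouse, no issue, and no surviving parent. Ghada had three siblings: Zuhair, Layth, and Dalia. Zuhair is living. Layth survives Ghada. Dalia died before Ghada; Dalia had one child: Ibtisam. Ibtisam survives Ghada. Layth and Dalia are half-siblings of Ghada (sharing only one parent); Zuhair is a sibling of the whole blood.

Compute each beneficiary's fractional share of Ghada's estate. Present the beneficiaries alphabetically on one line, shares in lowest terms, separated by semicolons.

No spouse, descendants, or parent survives, so the estate passes to Ghada's siblings per stirpes.
Half-blood and whole-blood siblings take equally under the stated rule.
The estate is divided into 3 equal shares of 1/3 among Zuhair, Layth, Dalia.
Zuhair is living and takes 1/3.
Layth is living and takes 1/3.
Dalia predeceased; the 1/3 allotted to Dalia's branch passes to Dalia's issue by representation.
Ibtisam is the sole taker at this level and receives the full 1/3.

Ibtisam 1/3; Layth 1/3; Zuhair 1/3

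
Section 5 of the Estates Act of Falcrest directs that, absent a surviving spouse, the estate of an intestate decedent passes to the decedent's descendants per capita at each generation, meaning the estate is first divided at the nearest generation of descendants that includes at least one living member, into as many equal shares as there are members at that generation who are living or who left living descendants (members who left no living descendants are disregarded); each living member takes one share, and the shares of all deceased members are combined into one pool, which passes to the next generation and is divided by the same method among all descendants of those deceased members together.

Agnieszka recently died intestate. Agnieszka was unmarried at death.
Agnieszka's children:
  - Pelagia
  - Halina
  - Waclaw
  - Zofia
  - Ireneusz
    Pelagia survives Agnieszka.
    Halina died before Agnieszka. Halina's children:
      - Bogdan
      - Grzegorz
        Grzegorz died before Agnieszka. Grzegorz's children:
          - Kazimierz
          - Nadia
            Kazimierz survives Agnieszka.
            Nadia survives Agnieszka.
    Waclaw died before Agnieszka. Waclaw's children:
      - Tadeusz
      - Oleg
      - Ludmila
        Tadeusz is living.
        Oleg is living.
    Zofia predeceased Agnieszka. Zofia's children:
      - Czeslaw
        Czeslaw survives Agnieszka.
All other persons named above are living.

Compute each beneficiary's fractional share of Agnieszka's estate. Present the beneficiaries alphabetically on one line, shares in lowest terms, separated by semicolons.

There is no surviving spouse, so the entire estate passes to Agnieszka's descendants per capita at each generation.
At generation 1 (Pelagia, Halina, Waclaw, Zofia, Ireneusz) there are 5 shares of (1)/5 = 1/5 each.
Living: Pelagia and Ireneusz — each takes 1/5.
Deceased: Halina, Waclaw, and Zofia. Their combined 3/5 is pooled and carried to generation 2.
At generation 2 (Bogdan, Grzegorz, Tadeusz, Oleg, Ludmila, Czeslaw) there are 6 shares of (3/5)/6 = 1/10 each.
Living: Bogdan, Tadeusz, Oleg, Ludmila, and Czeslaw — each takes 1/10.
Deceased: Grzegorz. That 1/10 share is carried to generation 3.
At generation 3 (Kazimierz, Nadia) there are 2 shares of (1/10)/2 = 1/20 each.
Living: Kazimierz and Nadia — each takes 1/20.

Bogdan 1/10; Czeslaw 1/10; Ireneusz 1/5; Kazimierz 1/20; Ludmila 1/10; Nadia 1/20; Oleg 1/10; Pelagia 1/5; Tadeusz 1/10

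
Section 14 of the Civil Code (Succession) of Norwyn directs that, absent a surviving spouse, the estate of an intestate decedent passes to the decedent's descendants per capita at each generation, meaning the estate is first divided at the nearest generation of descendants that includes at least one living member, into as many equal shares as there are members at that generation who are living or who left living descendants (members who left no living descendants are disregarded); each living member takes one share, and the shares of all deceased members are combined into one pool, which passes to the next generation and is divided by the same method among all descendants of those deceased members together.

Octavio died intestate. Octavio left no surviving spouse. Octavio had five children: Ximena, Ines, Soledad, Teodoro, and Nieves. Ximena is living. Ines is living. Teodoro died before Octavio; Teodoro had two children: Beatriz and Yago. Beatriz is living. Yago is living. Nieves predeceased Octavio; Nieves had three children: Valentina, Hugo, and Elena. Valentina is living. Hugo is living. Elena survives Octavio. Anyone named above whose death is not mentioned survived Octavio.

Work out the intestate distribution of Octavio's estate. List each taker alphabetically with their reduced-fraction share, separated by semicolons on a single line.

Beatriz 2/25; Elena 2/25; Hugo 2/25; Ines 1/5; Soledad 1/5; Valentina 2/25; Ximena 1/5; Yago 2/25

There is no surviving spouse, so the entire estate passes to Octavio's descendants per capita at each generation.
At generation 1 (Ximena, Ines, Soledad, Teodoro, Nieves) there are 5 shares of (1)/5 = 1/5 each.
Living: Ximena, Ines, and Soledad — each takes 1/5.
Deceased: Teodoro and Nieves. Their combined 2/5 is pooled and carried to generation 2.
At generation 2 (Beatriz, Yago, Valentina, Hugo, Elena) there are 5 shares of (2/5)/5 = 2/25 each.
Living: Beatriz, Yago, Valentina, Hugo, and Elena — each takes 2/25.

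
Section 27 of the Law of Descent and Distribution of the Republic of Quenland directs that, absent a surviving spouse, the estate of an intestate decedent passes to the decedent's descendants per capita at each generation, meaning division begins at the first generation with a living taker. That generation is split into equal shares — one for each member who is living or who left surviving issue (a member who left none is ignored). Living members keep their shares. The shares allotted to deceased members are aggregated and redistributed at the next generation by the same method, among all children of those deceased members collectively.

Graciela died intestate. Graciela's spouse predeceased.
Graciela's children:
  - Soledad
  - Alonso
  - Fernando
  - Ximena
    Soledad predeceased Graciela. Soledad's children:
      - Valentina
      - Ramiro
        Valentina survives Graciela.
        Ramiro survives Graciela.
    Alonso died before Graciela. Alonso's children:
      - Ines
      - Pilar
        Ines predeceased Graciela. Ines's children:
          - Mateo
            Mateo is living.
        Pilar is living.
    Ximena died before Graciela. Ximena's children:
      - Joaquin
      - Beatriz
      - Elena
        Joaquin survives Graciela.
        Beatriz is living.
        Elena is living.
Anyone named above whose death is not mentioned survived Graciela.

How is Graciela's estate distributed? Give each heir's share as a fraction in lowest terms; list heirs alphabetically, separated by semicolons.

Beatriz 3/28; Elena 3/28; Fernando 1/4; Joaquin 3/28; Mateo 3/28; Pilar 3/28; Ramiro 3/28; Valentina 3/28

There is no surviving spouse, so the entire estate passes to Graciela's descendants per capita at each generation.
At generation 1 (Soledad, Alonso, Fernando, Ximena) there are 4 shares of (1)/4 = 1/4 each.
Living: Fernando — each takes 1/4.
Deceased: Soledad, Alonso, and Ximena. Their combined 3/4 is pooled and carried to generation 2.
At generation 2 (Valentina, Ramiro, Ines, Pilar, Joaquin, Beatriz, Elena) there are 7 shares of (3/4)/7 = 3/28 each.
Living: Valentina, Ramiro, Pilar, Joaquin, Beatriz, and Elena — each takes 3/28.
Deceased: Ines. That 3/28 share is carried to generation 3.
At generation 3 (Mateo) there are 1 shares of (3/28)/1 = 3/28 each.
Living: Mateo — each takes 3/28.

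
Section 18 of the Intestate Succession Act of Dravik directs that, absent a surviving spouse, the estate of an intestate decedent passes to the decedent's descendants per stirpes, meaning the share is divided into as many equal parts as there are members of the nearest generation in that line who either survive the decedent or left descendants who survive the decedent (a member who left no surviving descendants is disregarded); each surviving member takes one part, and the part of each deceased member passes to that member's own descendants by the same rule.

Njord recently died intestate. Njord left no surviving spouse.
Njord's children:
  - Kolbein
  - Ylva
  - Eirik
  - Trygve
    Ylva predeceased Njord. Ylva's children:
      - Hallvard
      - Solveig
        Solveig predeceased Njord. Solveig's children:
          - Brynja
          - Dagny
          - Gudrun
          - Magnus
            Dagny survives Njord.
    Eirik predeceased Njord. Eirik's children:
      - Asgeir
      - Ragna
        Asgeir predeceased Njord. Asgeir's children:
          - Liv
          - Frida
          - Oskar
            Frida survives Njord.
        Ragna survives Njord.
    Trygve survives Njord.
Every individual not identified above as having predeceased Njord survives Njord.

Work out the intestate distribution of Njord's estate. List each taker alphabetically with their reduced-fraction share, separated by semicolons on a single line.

There is no surviving spouse, so the entire estate passes to Njord's descendants per stirpes.
The estate is divided into 4 equal shares of 1/4 among Kolbein, Ylva, Eirik, Trygve.
Kolbein is living and takes 1/4.
Ylva predeceased; the 1/4 allotted to Ylva's branch passes to Ylva's issue by representation.
The 1/4 is divided into 2 equal shares of 1/8 among Hallvard, Solveig.
Hallvard is living and takes 1/8.
Solveig predeceased; the 1/8 allotted to Solveig's branch passes to Solveig's issue by representation.
The 1/8 is divided into 4 equal shares of 1/32 among Brynja, Dagny, Gudrun, Magnus.
Brynja is living and takes 1/32.
Dagny is living and takes 1/32.
Gudrun is living and takes 1/32.
Magnus is living and takes 1/32.
Eirik predeceased; the 1/4 allotted to Eirik's branch passes to Eirik's issue by representation.
The 1/4 is divided into 2 equal shares of 1/8 among Asgeir, Ragna.
Asgeir predeceased; the 1/8 allotted to Asgeir's branch passes to Asgeir's issue by representation.
The 1/8 is divided into 3 equal shares of 1/24 among Liv, Frida, Oskar.
Liv is living and takes 1/24.
Frida is living and takes 1/24.
Oskar is living and takes 1/24.
Ragna is living and takes 1/8.
Trygve is living and takes 1/4.

Brynja 1/32; Dagny 1/32; Frida 1/24; Gudrun 1/32; Hallvard 1/8; Kolbein 1/4; Liv 1/24; Magnus 1/32; Oskar 1/24; Ragna 1/8; Trygve 1/4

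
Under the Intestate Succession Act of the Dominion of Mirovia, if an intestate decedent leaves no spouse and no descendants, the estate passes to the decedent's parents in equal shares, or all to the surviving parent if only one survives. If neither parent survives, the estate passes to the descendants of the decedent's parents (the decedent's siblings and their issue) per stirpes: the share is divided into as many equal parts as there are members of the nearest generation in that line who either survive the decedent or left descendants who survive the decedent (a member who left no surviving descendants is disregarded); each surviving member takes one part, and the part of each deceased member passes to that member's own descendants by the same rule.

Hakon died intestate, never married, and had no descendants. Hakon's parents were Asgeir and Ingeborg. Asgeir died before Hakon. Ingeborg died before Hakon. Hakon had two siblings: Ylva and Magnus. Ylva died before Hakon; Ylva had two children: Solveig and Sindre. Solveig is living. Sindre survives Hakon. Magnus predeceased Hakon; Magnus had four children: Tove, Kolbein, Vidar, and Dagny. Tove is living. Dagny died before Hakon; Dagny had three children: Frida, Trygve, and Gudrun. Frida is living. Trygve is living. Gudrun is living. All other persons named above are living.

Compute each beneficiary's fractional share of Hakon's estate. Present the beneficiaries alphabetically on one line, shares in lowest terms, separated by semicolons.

Neither parent survives and there are no descendants, so the estate passes to Hakon's siblings and their issue per stirpes.
The estate is divided into 2 equal shares of 1/2 among Ylva, Magnus.
Ylva predeceased; the 1/2 allotted to Ylva's branch passes to Ylva's issue by representation.
The 1/2 is divided into 2 equal shares of 1/4 among Solveig, Sindre.
Solveig is living and takes 1/4.
Sindre is living and takes 1/4.
Magnus predeceased; the 1/2 allotted to Magnus's branch passes to Magnus's issue by representation.
The 1/2 is divided into 4 equal shares of 1/8 among Tove, Kolbein, Vidar, Dagny.
Tove is living and takes 1/8.
Kolbein is living and takes 1/8.
Vidar is living and takes 1/8.
Dagny predeceased; the 1/8 allotted to Dagny's branch passes to Dagny's issue by representation.
The 1/8 is divided into 3 equal shares of 1/24 among Frida, Trygve, Gudrun.
Frida is living and takes 1/24.
Trygve is living and takes 1/24.
Gudrun is living and takes 1/24.

Frida 1/24; Gudrun 1/24; Kolbein 1/8; Sindre 1/4; Solveig 1/4; Tove 1/8; Trygve 1/24; Vidar 1/8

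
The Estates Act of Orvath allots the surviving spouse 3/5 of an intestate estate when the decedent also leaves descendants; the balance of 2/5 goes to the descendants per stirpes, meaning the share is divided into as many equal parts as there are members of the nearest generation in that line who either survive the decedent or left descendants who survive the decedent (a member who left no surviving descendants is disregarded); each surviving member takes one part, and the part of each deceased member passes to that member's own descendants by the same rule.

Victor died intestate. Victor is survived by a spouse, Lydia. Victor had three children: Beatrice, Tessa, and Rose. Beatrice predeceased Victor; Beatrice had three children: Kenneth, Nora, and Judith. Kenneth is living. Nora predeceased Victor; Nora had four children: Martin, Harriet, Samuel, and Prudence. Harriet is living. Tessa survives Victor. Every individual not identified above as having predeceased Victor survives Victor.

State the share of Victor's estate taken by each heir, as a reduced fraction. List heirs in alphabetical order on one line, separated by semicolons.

Lydia, as surviving spouse, takes 3/5.
The remaining 2/5 passes to Victor's descendants per stirpes.
The 2/5 is divided into 3 equal shares of 2/15 among Beatrice, Tessa, Rose.
Beatrice predeceased; the 2/15 allotted to Beatrice's branch passes to Beatrice's issue by representation.
The 2/15 is divided into 3 equal shares of 2/45 among Kenneth, Nora, Judith.
Kenneth is living and takes 2/45.
Nora predeceased; the 2/45 allotted to Nora's branch passes to Nora's issue by representation.
The 2/45 is divided into 4 equal shares of 1/90 among Martin, Harriet, Samuel, Prudence.
Martin is living and takes 1/90.
Harriet is living and takes 1/90.
Samuel is living and takes 1/90.
Prudence is living and takes 1/90.
Judith is living and takes 2/45.
Tessa is living and takes 2/15.
Rose is living and takes 2/15.

Harriet 1/90; Judith 2/45; Kenneth 2/45; Lydia 3/5; Martin 1/90; Prudence 1/90; Rose 2/15; Samuel 1/90; Tessa 2/15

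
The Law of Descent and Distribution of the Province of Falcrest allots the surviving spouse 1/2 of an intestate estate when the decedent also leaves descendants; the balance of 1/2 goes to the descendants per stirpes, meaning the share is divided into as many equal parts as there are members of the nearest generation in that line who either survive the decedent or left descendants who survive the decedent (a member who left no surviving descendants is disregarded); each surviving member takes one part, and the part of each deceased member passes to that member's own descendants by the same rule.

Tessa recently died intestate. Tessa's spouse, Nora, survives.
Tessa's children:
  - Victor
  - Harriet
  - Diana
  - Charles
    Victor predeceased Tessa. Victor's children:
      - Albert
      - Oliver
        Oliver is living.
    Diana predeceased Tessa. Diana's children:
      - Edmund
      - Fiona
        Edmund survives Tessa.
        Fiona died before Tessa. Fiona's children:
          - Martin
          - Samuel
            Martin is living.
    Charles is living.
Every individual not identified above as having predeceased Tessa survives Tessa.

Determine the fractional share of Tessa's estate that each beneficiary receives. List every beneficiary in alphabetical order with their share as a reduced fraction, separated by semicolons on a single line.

Nora, as surviving spouse, takes 1/2.
The remaining 1/2 passes to Tessa's descendants per stirpes.
The 1/2 is divided into 4 equal shares of 1/8 among Victor, Harriet, Diana, Charles.
Victor predeceased; the 1/8 allotted to Victor's branch passes to Victor's issue by representation.
The 1/8 is divided into 2 equal shares of 1/16 among Albert, Oliver.
Albert is living and takes 1/16.
Oliver is living and takes 1/16.
Harriet is living and takes 1/8.
Diana predeceased; the 1/8 allotted to Diana's branch passes to Diana's issue by representation.
The 1/8 is divided into 2 equal shares of 1/16 among Edmund, Fiona.
Edmund is living and takes 1/16.
Fiona predeceased; the 1/16 allotted to Fiona's branch passes to Fiona's issue by representation.
The 1/16 is divided into 2 equal shares of 1/32 among Martin, Samuel.
Martin is living and takes 1/32.
Samuel is living and takes 1/32.
Charles is living and takes 1/8.

Albert 1/16; Charles 1/8; Edmund 1/16; Harriet 1/8; Martin 1/32; Nora 1/2; Oliver 1/16; Samuel 1/32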